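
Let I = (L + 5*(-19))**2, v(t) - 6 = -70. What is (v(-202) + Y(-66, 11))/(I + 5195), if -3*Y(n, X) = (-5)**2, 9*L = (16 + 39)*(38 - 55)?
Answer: -5859/3624895 ≈ -0.0016163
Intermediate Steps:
v(t) = -64 (v(t) = 6 - 70 = -64)
L = -935/9 (L = ((16 + 39)*(38 - 55))/9 = (55*(-17))/9 = (1/9)*(-935) = -935/9 ≈ -103.89)
Y(n, X) = -25/3 (Y(n, X) = -1/3*(-5)**2 = -1/3*25 = -25/3)
I = 3204100/81 (I = (-935/9 + 5*(-19))**2 = (-935/9 - 95)**2 = (-1790/9)**2 = 3204100/81 ≈ 39557.)
(v(-202) + Y(-66, 11))/(I + 5195) = (-64 - 25/3)/(3204100/81 + 5195) = -217/(3*3624895/81) = -217/3*81/3624895 = -5859/3624895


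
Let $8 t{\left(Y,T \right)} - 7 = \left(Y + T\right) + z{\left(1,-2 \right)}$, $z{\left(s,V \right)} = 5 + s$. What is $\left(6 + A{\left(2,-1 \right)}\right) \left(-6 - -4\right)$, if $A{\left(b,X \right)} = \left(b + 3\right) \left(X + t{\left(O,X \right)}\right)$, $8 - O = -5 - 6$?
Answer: $- \frac{163}{4} \approx -40.75$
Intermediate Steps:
$O = 19$ ($O = 8 - \left(-5 - 6\right) = 8 - -11 = 8 + 11 = 19$)
$t{\left(Y,T \right)} = \frac{13}{8} + \frac{T}{8} + \frac{Y}{8}$ ($t{\left(Y,T \right)} = \frac{7}{8} + \frac{\left(Y + T\right) + \left(5 + 1\right)}{8} = \frac{7}{8} + \frac{\left(T + Y\right) + 6}{8} = \frac{7}{8} + \frac{6 + T + Y}{8} = \frac{7}{8} + \left(\frac{3}{4} + \frac{T}{8} + \frac{Y}{8}\right) = \frac{13}{8} + \frac{T}{8} + \frac{Y}{8}$)
$A{\left(b,X \right)} = \left(3 + b\right) \left(4 + \frac{9 X}{8}\right)$ ($A{\left(b,X \right)} = \left(b + 3\right) \left(X + \left(\frac{13}{8} + \frac{X}{8} + \frac{1}{8} \cdot 19\right)\right) = \left(3 + b\right) \left(X + \left(\frac{13}{8} + \frac{X}{8} + \frac{19}{8}\right)\right) = \left(3 + b\right) \left(X + \left(4 + \frac{X}{8}\right)\right) = \left(3 + b\right) \left(4 + \frac{9 X}{8}\right)$)
$\left(6 + A{\left(2,-1 \right)}\right) \left(-6 - -4\right) = \left(6 + \left(12 + 4 \cdot 2 + \frac{27}{8} \left(-1\right) + \frac{9}{8} \left(-1\right) 2\right)\right) \left(-6 - -4\right) = \left(6 + \left(12 + 8 - \frac{27}{8} - \frac{9}{4}\right)\right) \left(-6 + 4\right) = \left(6 + \frac{115}{8}\right) \left(-2\right) = \frac{163}{8} \left(-2\right) = - \frac{163}{4}$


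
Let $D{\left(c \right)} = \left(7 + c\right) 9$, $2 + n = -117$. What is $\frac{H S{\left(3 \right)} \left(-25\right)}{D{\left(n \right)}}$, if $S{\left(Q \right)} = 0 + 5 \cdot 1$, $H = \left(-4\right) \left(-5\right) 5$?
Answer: $\frac{3125}{252} \approx 12.401$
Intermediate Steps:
$H = 100$ ($H = 20 \cdot 5 = 100$)
$n = -119$ ($n = -2 - 117 = -119$)
$S{\left(Q \right)} = 5$ ($S{\left(Q \right)} = 0 + 5 = 5$)
$D{\left(c \right)} = 63 + 9 c$
$\frac{H S{\left(3 \right)} \left(-25\right)}{D{\left(n \right)}} = \frac{100 \cdot 5 \left(-25\right)}{63 + 9 \left(-119\right)} = \frac{500 \left(-25\right)}{63 - 1071} = - \frac{12500}{-1008} = \left(-12500\right) \left(- \frac{1}{1008}\right) = \frac{3125}{252}$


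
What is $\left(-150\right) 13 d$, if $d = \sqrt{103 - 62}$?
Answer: $- 1950 \sqrt{41} \approx -12486.0$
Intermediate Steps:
$d = \sqrt{41} \approx 6.4031$
$\left(-150\right) 13 d = \left(-150\right) 13 \sqrt{41} = - 1950 \sqrt{41}$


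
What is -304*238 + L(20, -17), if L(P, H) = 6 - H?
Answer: -72329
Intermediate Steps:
-304*238 + L(20, -17) = -304*238 + (6 - 1*(-17)) = -72352 + (6 + 17) = -72352 + 23 = -72329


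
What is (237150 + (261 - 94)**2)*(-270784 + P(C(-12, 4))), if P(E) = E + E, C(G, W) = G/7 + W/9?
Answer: -4521446602528/63 ≈ -7.1769e+10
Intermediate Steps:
C(G, W) = G/7 + W/9 (C(G, W) = G*(1/7) + W*(1/9) = G/7 + W/9)
P(E) = 2*E
(237150 + (261 - 94)**2)*(-270784 + P(C(-12, 4))) = (237150 + (261 - 94)**2)*(-270784 + 2*((1/7)*(-12) + (1/9)*4)) = (237150 + 167**2)*(-270784 + 2*(-12/7 + 4/9)) = (237150 + 27889)*(-270784 + 2*(-80/63)) = 265039*(-270784 - 160/63) = 265039*(-17059552/63) = -4521446602528/63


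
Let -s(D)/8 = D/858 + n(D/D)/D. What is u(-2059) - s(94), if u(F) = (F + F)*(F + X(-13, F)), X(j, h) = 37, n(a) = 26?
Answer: 167889217436/20163 ≈ 8.3266e+6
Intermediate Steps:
u(F) = 2*F*(37 + F) (u(F) = (F + F)*(F + 37) = (2*F)*(37 + F) = 2*F*(37 + F))
s(D) = -208/D - 4*D/429 (s(D) = -8*(D/858 + 26/D) = -8*(26/D + D/858) = -208/D - 4*D/429)
u(-2059) - s(94) = 2*(-2059)*(37 - 2059) - (-208/94 - 4/429*94) = 2*(-2059)*(-2022) - (-208*1/94 - 376/429) = 8326596 - (-104/47 - 376/429) = 8326596 - 1*(-62288/20163) = 8326596 + 62288/20163 = 167889217436/20163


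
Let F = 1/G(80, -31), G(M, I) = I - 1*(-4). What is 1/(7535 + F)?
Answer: 27/203444 ≈ 0.00013271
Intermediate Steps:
G(M, I) = 4 + I (G(M, I) = I + 4 = 4 + I)
F = -1/27 (F = 1/(4 - 31) = 1/(-27) = -1/27 ≈ -0.037037)
1/(7535 + F) = 1/(7535 - 1/27) = 1/(203444/27) = 27/203444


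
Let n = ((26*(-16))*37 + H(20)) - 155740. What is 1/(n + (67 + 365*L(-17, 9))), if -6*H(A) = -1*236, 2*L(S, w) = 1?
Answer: -6/1025059 ≈ -5.8533e-6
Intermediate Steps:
L(S, w) = 1/2 (L(S, w) = (1/2)*1 = 1/2)
H(A) = 118/3 (H(A) = -(-1)*236/6 = -1/6*(-236) = 118/3)
n = -513278/3 (n = ((26*(-16))*37 + 118/3) - 155740 = (-416*37 + 118/3) - 155740 = (-15392 + 118/3) - 155740 = -46058/3 - 155740 = -513278/3 ≈ -1.7109e+5)
1/(n + (67 + 365*L(-17, 9))) = 1/(-513278/3 + (67 + 365*(1/2))) = 1/(-513278/3 + (67 + 365/2)) = 1/(-513278/3 + 499/2) = 1/(-1025059/6) = -6/1025059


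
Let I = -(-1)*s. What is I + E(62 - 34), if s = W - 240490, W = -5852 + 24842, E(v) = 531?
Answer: -220969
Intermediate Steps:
W = 18990
s = -221500 (s = 18990 - 240490 = -221500)
I = -221500 (I = -(-1)*(-221500) = -1*221500 = -221500)
I + E(62 - 34) = -221500 + 531 = -220969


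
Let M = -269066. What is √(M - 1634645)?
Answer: I*√1903711 ≈ 1379.8*I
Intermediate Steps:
√(M - 1634645) = √(-269066 - 1634645) = √(-1903711) = I*√1903711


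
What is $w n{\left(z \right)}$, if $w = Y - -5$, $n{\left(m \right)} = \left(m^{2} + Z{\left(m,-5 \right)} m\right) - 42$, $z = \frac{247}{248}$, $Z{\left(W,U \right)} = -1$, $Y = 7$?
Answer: $- \frac{7750245}{15376} \approx -504.05$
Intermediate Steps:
$z = \frac{247}{248}$ ($z = 247 \cdot \frac{1}{248} = \frac{247}{248} \approx 0.99597$)
$n{\left(m \right)} = -42 + m^{2} - m$ ($n{\left(m \right)} = \left(m^{2} - m\right) - 42 = -42 + m^{2} - m$)
$w = 12$ ($w = 7 - -5 = 7 + 5 = 12$)
$w n{\left(z \right)} = 12 \left(-42 + \left(\frac{247}{248}\right)^{2} - \frac{247}{248}\right) = 12 \left(-42 + \frac{61009}{61504} - \frac{247}{248}\right) = 12 \left(- \frac{2583415}{61504}\right) = - \frac{7750245}{15376}$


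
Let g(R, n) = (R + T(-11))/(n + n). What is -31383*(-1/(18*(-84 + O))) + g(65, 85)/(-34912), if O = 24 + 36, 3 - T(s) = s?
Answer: -1293468017/17805120 ≈ -72.646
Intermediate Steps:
T(s) = 3 - s
O = 60
g(R, n) = (14 + R)/(2*n) (g(R, n) = (R + (3 - 1*(-11)))/(n + n) = (R + (3 + 11))/((2*n)) = (R + 14)*(1/(2*n)) = (14 + R)*(1/(2*n)) = (14 + R)/(2*n))
-31383*(-1/(18*(-84 + O))) + g(65, 85)/(-34912) = -31383*(-1/(18*(-84 + 60))) + ((½)*(14 + 65)/85)/(-34912) = -31383/((-18*(-24))) + ((½)*(1/85)*79)*(-1/34912) = -31383/432 + (79/170)*(-1/34912) = -31383*1/432 - 79/5935040 = -3487/48 - 79/5935040 = -1293468017/17805120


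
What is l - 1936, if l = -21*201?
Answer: -6157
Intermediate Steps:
l = -4221
l - 1936 = -4221 - 1936 = -6157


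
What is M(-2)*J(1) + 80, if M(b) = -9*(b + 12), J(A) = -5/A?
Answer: 530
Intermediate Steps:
M(b) = -108 - 9*b (M(b) = -9*(12 + b) = -108 - 9*b)
M(-2)*J(1) + 80 = (-108 - 9*(-2))*(-5/1) + 80 = (-108 + 18)*(-5*1) + 80 = -90*(-5) + 80 = 450 + 80 = 530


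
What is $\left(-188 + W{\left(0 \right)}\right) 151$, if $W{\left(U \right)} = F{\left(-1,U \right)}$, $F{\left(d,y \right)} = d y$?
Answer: $-28388$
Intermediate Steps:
$W{\left(U \right)} = - U$
$\left(-188 + W{\left(0 \right)}\right) 151 = \left(-188 - 0\right) 151 = \left(-188 + 0\right) 151 = \left(-188\right) 151 = -28388$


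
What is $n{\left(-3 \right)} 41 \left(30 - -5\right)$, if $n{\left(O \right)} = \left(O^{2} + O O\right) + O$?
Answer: $21525$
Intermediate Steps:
$n{\left(O \right)} = O + 2 O^{2}$ ($n{\left(O \right)} = \left(O^{2} + O^{2}\right) + O = 2 O^{2} + O = O + 2 O^{2}$)
$n{\left(-3 \right)} 41 \left(30 - -5\right) = - 3 \left(1 + 2 \left(-3\right)\right) 41 \left(30 - -5\right) = - 3 \left(1 - 6\right) 41 \left(30 + 5\right) = \left(-3\right) \left(-5\right) 41 \cdot 35 = 15 \cdot 41 \cdot 35 = 615 \cdot 35 = 21525$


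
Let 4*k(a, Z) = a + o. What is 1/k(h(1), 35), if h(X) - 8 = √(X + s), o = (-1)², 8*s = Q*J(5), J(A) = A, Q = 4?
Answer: 72/155 - 4*√14/155 ≈ 0.36796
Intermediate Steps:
s = 5/2 (s = (4*5)/8 = (⅛)*20 = 5/2 ≈ 2.5000)
o = 1
h(X) = 8 + √(5/2 + X) (h(X) = 8 + √(X + 5/2) = 8 + √(5/2 + X))
k(a, Z) = ¼ + a/4 (k(a, Z) = (a + 1)/4 = (1 + a)/4 = ¼ + a/4)
1/k(h(1), 35) = 1/(¼ + (8 + √(10 + 4*1)/2)/4) = 1/(¼ + (8 + √(10 + 4)/2)/4) = 1/(¼ + (8 + √14/2)/4) = 1/(¼ + (2 + √14/8)) = 1/(9/4 + √14/8)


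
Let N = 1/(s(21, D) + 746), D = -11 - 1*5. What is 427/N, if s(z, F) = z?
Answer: 327509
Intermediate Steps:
D = -16 (D = -11 - 5 = -16)
N = 1/767 (N = 1/(21 + 746) = 1/767 ≈ 0.0013038)
427/N = 427/(1/767) = 427*767 = 327509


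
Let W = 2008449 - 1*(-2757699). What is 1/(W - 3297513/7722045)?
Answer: 2574015/12268135345049 ≈ 2.0981e-7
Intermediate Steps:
W = 4766148 (W = 2008449 + 2757699 = 4766148)
1/(W - 3297513/7722045) = 1/(4766148 - 3297513/7722045) = 1/(4766148 - 3297513*1/7722045) = 1/(4766148 - 1099171/2574015) = 1/(12268135345049/2574015) = 2574015/12268135345049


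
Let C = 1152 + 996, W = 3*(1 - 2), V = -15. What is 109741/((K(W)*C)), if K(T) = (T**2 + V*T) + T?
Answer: 109741/109548 ≈ 1.0018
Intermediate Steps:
W = -3 (W = 3*(-1) = -3)
K(T) = T**2 - 14*T (K(T) = (T**2 - 15*T) + T = T**2 - 14*T)
C = 2148
109741/((K(W)*C)) = 109741/((-3*(-14 - 3)*2148)) = 109741/((-3*(-17)*2148)) = 109741/((51*2148)) = 109741/109548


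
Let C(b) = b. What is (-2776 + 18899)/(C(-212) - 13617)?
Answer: -16123/13829 ≈ -1.1659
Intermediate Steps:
(-2776 + 18899)/(C(-212) - 13617) = (-2776 + 18899)/(-212 - 13617) = 16123/(-13829) = 16123*(-1/13829) = -16123/13829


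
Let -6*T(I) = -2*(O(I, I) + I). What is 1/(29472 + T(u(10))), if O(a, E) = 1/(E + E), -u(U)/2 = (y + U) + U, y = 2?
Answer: 88/2592245 ≈ 3.3947e-5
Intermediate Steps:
u(U) = -4 - 4*U (u(U) = -2*((2 + U) + U) = -2*(2 + 2*U) = -4 - 4*U)
O(a, E) = 1/(2*E)
T(I) = I/3 + 1/(6*I) (T(I) = -(-1)*(1/(2*I) + I)/3 = -(-1)*(I + 1/(2*I))/3 = -(-1/I - 2*I)/6 = I/3 + 1/(6*I))
1/(29472 + T(u(10))) = 1/(29472 + ((-4 - 4*10)/3 + 1/(6*(-4 - 4*10)))) = 1/(29472 + ((-4 - 40)/3 + 1/(6*(-4 - 40)))) = 1/(29472 + ((⅓)*(-44) + (⅙)/(-44))) = 1/(29472 + (-44/3 + (⅙)*(-1/44))) = 1/(29472 + (-44/3 - 1/264)) = 1/(29472 - 1291/88) = 1/(2592245/88) = 88/2592245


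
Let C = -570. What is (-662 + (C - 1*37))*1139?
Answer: -1445391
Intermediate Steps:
(-662 + (C - 1*37))*1139 = (-662 + (-570 - 1*37))*1139 = (-662 + (-570 - 37))*1139 = (-662 - 607)*1139 = -1269*1139 = -1445391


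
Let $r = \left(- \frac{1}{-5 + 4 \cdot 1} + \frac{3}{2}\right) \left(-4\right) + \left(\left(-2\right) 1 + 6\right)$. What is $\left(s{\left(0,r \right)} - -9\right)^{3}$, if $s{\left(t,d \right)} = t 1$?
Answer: $729$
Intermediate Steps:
$r = -6$ ($r = \left(- \frac{1}{-5 + 4} + 3 \cdot \frac{1}{2}\right) \left(-4\right) + \left(-2 + 6\right) = \left(- \frac{1}{-1} + \frac{3}{2}\right) \left(-4\right) + 4 = \left(\left(-1\right) \left(-1\right) + \frac{3}{2}\right) \left(-4\right) + 4 = \left(1 + \frac{3}{2}\right) \left(-4\right) + 4 = \frac{5}{2} \left(-4\right) + 4 = -10 + 4 = -6$)
$s{\left(t,d \right)} = t$
$\left(s{\left(0,r \right)} - -9\right)^{3} = \left(0 - -9\right)^{3} = \left(0 + 9\right)^{3} = 9^{3} = 729$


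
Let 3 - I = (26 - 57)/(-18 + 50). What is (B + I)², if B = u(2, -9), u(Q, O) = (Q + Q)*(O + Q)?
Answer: 591361/1024 ≈ 577.50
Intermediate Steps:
u(Q, O) = 2*Q*(O + Q) (u(Q, O) = (2*Q)*(O + Q) = 2*Q*(O + Q))
I = 127/32 (I = 3 - (26 - 57)/(-18 + 50) = 3 - (-31)/32 = 3 - 1*(-31/32) = 3 + 31/32 = 127/32 ≈ 3.9688)
B = -28 (B = 2*2*(-9 + 2) = 2*2*(-7) = -28)
(B + I)² = (-28 + 127/32)² = (-769/32)² = 591361/1024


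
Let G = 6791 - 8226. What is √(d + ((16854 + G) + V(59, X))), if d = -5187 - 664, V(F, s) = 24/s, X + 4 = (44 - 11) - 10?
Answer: 2*√863626/19 ≈ 97.823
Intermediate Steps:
X = 19 (X = -4 + ((44 - 11) - 10) = -4 + (33 - 10) = -4 + 23 = 19)
d = -5851
G = -1435
√(d + ((16854 + G) + V(59, X))) = √(-5851 + ((16854 - 1435) + 24/19)) = √(-5851 + (15419 + 24*(1/19))) = √(-5851 + (15419 + 24/19)) = √(-5851 + 292985/19) = √(181816/19) = 2*√863626/19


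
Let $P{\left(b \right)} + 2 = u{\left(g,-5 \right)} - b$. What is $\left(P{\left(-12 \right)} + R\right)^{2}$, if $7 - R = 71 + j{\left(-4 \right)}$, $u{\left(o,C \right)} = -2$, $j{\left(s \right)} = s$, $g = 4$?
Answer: $2704$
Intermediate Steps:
$P{\left(b \right)} = -4 - b$ ($P{\left(b \right)} = -2 - \left(2 + b\right) = -4 - b$)
$R = -60$ ($R = 7 - \left(71 - 4\right) = 7 - 67 = -60$)
$\left(P{\left(-12 \right)} + R\right)^{2} = \left(\left(-4 - -12\right) - 60\right)^{2} = \left(\left(-4 + 12\right) - 60\right)^{2} = \left(8 - 60\right)^{2} = \left(-52\right)^{2} = 2704$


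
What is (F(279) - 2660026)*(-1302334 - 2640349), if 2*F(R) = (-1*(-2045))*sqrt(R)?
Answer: 10487639289758 - 24188360205*sqrt(31)/2 ≈ 1.0420e+13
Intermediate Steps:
F(R) = 2045*sqrt(R)/2 (F(R) = ((-1*(-2045))*sqrt(R))/2 = (2045*sqrt(R))/2 = 2045*sqrt(R)/2)
(F(279) - 2660026)*(-1302334 - 2640349) = (2045*sqrt(279)/2 - 2660026)*(-1302334 - 2640349) = (2045*(3*sqrt(31))/2 - 2660026)*(-3942683) = (6135*sqrt(31)/2 - 2660026)*(-3942683) = (-2660026 + 6135*sqrt(31)/2)*(-3942683) = 10487639289758 - 24188360205*sqrt(31)/2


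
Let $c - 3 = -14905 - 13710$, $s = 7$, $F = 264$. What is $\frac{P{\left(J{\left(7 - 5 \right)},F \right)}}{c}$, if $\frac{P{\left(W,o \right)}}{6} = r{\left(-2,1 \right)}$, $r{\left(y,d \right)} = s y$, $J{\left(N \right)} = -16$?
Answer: $\frac{21}{7153} \approx 0.0029358$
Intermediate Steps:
$r{\left(y,d \right)} = 7 y$
$c = -28612$ ($c = 3 - 28615 = -28612$)
$P{\left(W,o \right)} = -84$ ($P{\left(W,o \right)} = 6 \cdot 7 \left(-2\right) = 6 \left(-14\right) = -84$)
$\frac{P{\left(J{\left(7 - 5 \right)},F \right)}}{c} = - \frac{84}{-28612} = \left(-84\right) \left(- \frac{1}{28612}\right) = \frac{21}{7153}$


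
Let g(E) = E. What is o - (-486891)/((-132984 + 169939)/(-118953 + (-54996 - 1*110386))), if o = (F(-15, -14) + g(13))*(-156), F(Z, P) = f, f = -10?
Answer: -1457446815/389 ≈ -3.7466e+6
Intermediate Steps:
F(Z, P) = -10
o = -468 (o = (-10 + 13)*(-156) = 3*(-156) = -468)
o - (-486891)/((-132984 + 169939)/(-118953 + (-54996 - 1*110386))) = -468 - (-486891)/((-132984 + 169939)/(-118953 + (-54996 - 1*110386))) = -468 - (-486891)/(36955/(-118953 + (-54996 - 110386))) = -468 - (-486891)/(36955/(-118953 - 165382)) = -468 - (-486891)/(36955/(-284335)) = -468 - (-486891)/(36955*(-1/284335)) = -468 - (-486891)/(-389/2993) = -468 - (-486891)*(-2993)/389 = -468 - 1*1457264763/389 = -468 - 1457264763/389 = -1457446815/389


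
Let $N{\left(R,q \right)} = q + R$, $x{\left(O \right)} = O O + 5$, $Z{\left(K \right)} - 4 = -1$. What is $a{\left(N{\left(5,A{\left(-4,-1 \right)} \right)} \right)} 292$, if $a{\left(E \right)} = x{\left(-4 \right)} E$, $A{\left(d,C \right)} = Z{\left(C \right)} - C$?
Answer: $55188$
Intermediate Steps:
$Z{\left(K \right)} = 3$ ($Z{\left(K \right)} = 4 - 1 = 3$)
$x{\left(O \right)} = 5 + O^{2}$ ($x{\left(O \right)} = O^{2} + 5 = 5 + O^{2}$)
$A{\left(d,C \right)} = 3 - C$
$N{\left(R,q \right)} = R + q$
$a{\left(E \right)} = 21 E$ ($a{\left(E \right)} = \left(5 + \left(-4\right)^{2}\right) E = \left(5 + 16\right) E = 21 E$)
$a{\left(N{\left(5,A{\left(-4,-1 \right)} \right)} \right)} 292 = 21 \left(5 + \left(3 - -1\right)\right) 292 = 21 \left(5 + \left(3 + 1\right)\right) 292 = 21 \left(5 + 4\right) 292 = 21 \cdot 9 \cdot 292 = 189 \cdot 292 = 55188$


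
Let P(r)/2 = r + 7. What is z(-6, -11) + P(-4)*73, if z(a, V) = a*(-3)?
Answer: 456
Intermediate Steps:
z(a, V) = -3*a
P(r) = 14 + 2*r (P(r) = 2*(r + 7) = 2*(7 + r) = 14 + 2*r)
z(-6, -11) + P(-4)*73 = -3*(-6) + (14 + 2*(-4))*73 = 18 + (14 - 8)*73 = 18 + 6*73 = 18 + 438 = 456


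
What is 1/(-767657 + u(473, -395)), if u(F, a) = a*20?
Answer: -1/775557 ≈ -1.2894e-6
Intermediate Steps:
u(F, a) = 20*a
1/(-767657 + u(473, -395)) = 1/(-767657 + 20*(-395)) = 1/(-767657 - 7900) = 1/(-775557) = -1/775557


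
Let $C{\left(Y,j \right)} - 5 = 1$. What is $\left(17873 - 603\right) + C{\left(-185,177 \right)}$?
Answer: $17276$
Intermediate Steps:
$C{\left(Y,j \right)} = 6$ ($C{\left(Y,j \right)} = 5 + 1 = 6$)
$\left(17873 - 603\right) + C{\left(-185,177 \right)} = \left(17873 - 603\right) + 6 = 17270 + 6 = 17276$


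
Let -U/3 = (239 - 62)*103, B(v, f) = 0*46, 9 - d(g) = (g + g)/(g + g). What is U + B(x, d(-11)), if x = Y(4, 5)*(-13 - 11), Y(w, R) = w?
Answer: -54693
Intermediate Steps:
d(g) = 8 (d(g) = 9 - (g + g)/(g + g) = 9 - 2*g/(2*g) = 9 - 2*g*1/(2*g) = 9 - 1*1 = 9 - 1 = 8)
x = -96 (x = 4*(-13 - 11) = 4*(-24) = -96)
B(v, f) = 0
U = -54693 (U = -3*(239 - 62)*103 = -531*103 = -3*18231 = -54693)
U + B(x, d(-11)) = -54693 + 0 = -54693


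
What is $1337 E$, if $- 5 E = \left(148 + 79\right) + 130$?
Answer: $- \frac{477309}{5} \approx -95462.0$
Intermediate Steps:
$E = - \frac{357}{5}$ ($E = - \frac{\left(148 + 79\right) + 130}{5} = - \frac{227 + 130}{5} = \left(- \frac{1}{5}\right) 357 = - \frac{357}{5} \approx -71.4$)
$1337 E = 1337 \left(- \frac{357}{5}\right) = - \frac{477309}{5}$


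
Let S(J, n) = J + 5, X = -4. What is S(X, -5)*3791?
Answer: 3791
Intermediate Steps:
S(J, n) = 5 + J
S(X, -5)*3791 = (5 - 4)*3791 = 1*3791 = 3791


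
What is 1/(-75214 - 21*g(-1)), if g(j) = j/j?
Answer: -1/75235 ≈ -1.3292e-5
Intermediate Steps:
g(j) = 1
1/(-75214 - 21*g(-1)) = 1/(-75214 - 21*1) = 1/(-75214 - 21) = 1/(-75235) = -1/75235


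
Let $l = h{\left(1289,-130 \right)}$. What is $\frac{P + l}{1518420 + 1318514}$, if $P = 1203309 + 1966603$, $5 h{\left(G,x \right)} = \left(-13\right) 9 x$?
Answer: $\frac{1586477}{1418467} \approx 1.1184$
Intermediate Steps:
$h{\left(G,x \right)} = - \frac{117 x}{5}$ ($h{\left(G,x \right)} = \frac{\left(-13\right) 9 x}{5} = \frac{\left(-117\right) x}{5} = - \frac{117 x}{5}$)
$l = 3042$ ($l = \left(- \frac{117}{5}\right) \left(-130\right) = 3042$)
$P = 3169912$
$\frac{P + l}{1518420 + 1318514} = \frac{3169912 + 3042}{1518420 + 1318514} = \frac{3172954}{2836934} = 3172954 \cdot \frac{1}{2836934} = \frac{1586477}{1418467}$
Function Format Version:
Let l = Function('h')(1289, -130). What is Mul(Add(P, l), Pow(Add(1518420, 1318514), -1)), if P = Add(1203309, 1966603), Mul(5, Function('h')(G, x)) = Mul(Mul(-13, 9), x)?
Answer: Rational(1586477, 1418467) ≈ 1.1184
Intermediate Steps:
Function('h')(G, x) = Mul(Rational(-117, 5), x) (Function('h')(G, x) = Mul(Rational(1, 5), Mul(Mul(-13, 9), x)) = Mul(Rational(1, 5), Mul(-117, x)) = Mul(Rational(-117, 5), x))
l = 3042 (l = Mul(Rational(-117, 5), -130) = 3042)
P = 3169912
Mul(Add(P, l), Pow(Add(1518420, 1318514), -1)) = Mul(Add(3169912, 3042), Pow(Add(1518420, 1318514), -1)) = Mul(3172954, Pow(2836934, -1)) = Mul(3172954, Rational(1, 2836934)) = Rational(1586477, 1418467)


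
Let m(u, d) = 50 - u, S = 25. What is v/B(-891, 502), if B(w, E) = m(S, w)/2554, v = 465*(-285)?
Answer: -13538754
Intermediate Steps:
v = -132525
B(w, E) = 25/2554 (B(w, E) = (50 - 1*25)/2554 = (50 - 25)*(1/2554) = 25*(1/2554) = 25/2554)
v/B(-891, 502) = -132525/25/2554 = -132525*2554/25 = -13538754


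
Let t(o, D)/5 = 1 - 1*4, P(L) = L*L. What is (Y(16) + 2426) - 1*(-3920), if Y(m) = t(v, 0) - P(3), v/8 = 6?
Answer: 6322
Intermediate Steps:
v = 48 (v = 8*6 = 48)
P(L) = L**2
t(o, D) = -15 (t(o, D) = 5*(1 - 1*4) = 5*(1 - 4) = 5*(-3) = -15)
Y(m) = -24 (Y(m) = -15 - 1*3**2 = -15 - 1*9 = -15 - 9 = -24)
(Y(16) + 2426) - 1*(-3920) = (-24 + 2426) - 1*(-3920) = 2402 + 3920 = 6322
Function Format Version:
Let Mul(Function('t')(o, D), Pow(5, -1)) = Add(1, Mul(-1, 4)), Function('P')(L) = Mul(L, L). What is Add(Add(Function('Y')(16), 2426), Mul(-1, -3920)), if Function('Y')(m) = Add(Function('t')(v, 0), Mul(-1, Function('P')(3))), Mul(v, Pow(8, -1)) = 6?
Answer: 6322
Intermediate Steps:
v = 48 (v = Mul(8, 6) = 48)
Function('P')(L) = Pow(L, 2)
Function('t')(o, D) = -15 (Function('t')(o, D) = Mul(5, Add(1, Mul(-1, 4))) = Mul(5, Add(1, -4)) = Mul(5, -3) = -15)
Function('Y')(m) = -24 (Function('Y')(m) = Add(-15, Mul(-1, Pow(3, 2))) = Add(-15, Mul(-1, 9)) = Add(-15, -9) = -24)
Add(Add(Function('Y')(16), 2426), Mul(-1, -3920)) = Add(Add(-24, 2426), Mul(-1, -3920)) = Add(2402, 3920) = 6322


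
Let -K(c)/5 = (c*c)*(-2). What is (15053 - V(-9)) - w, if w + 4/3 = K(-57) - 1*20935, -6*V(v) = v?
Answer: 20987/6 ≈ 3497.8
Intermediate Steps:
K(c) = 10*c² (K(c) = -5*c*c*(-2) = -5*c²*(-2) = -(-10)*c² = 10*c²)
V(v) = -v/6
w = 34661/3 (w = -4/3 + (10*(-57)² - 1*20935) = -4/3 + (10*3249 - 20935) = -4/3 + (32490 - 20935) = -4/3 + 11555 = 34661/3 ≈ 11554.)
(15053 - V(-9)) - w = (15053 - (-1)*(-9)/6) - 1*34661/3 = (15053 - 1*3/2) - 34661/3 = (15053 - 3/2) - 34661/3 = 30103/2 - 34661/3 = 20987/6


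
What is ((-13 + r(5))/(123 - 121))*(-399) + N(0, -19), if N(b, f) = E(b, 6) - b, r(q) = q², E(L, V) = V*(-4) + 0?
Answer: -2418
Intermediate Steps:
E(L, V) = -4*V (E(L, V) = -4*V + 0 = -4*V)
N(b, f) = -24 - b (N(b, f) = -4*6 - b = -24 - b)
((-13 + r(5))/(123 - 121))*(-399) + N(0, -19) = ((-13 + 5²)/(123 - 121))*(-399) + (-24 - 1*0) = ((-13 + 25)/2)*(-399) + (-24 + 0) = (12*(½))*(-399) - 24 = 6*(-399) - 24 = -2394 - 24 = -2418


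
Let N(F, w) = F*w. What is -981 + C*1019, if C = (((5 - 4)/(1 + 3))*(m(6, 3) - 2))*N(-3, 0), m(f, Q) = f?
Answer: -981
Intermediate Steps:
C = 0 (C = (((5 - 4)/(1 + 3))*(6 - 2))*(-3*0) = ((1/4)*4)*0 = ((1*(¼))*4)*0 = ((¼)*4)*0 = 1*0 = 0)
-981 + C*1019 = -981 + 0*1019 = -981 + 0 = -981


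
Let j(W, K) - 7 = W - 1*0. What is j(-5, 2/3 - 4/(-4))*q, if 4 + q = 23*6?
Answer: 268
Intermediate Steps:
j(W, K) = 7 + W (j(W, K) = 7 + (W - 1*0) = 7 + (W + 0) = 7 + W)
q = 134 (q = -4 + 23*6 = -4 + 138 = 134)
j(-5, 2/3 - 4/(-4))*q = (7 - 5)*134 = 2*134 = 268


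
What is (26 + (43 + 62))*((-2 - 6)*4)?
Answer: -4192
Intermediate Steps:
(26 + (43 + 62))*((-2 - 6)*4) = (26 + 105)*(-8*4) = 131*(-32) = -4192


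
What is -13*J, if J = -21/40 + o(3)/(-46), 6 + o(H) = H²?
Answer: 7059/920 ≈ 7.6728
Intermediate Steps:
o(H) = -6 + H²
J = -543/920 (J = -21/40 + (-6 + 3²)/(-46) = -21*1/40 + (-6 + 9)*(-1/46) = -21/40 + 3*(-1/46) = -21/40 - 3/46 = -543/920 ≈ -0.59022)
-13*J = -13*(-543/920) = 7059/920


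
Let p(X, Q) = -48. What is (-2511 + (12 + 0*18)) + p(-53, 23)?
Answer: -2547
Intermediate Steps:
(-2511 + (12 + 0*18)) + p(-53, 23) = (-2511 + (12 + 0*18)) - 48 = (-2511 + (12 + 0)) - 48 = (-2511 + 12) - 48 = -2499 - 48 = -2547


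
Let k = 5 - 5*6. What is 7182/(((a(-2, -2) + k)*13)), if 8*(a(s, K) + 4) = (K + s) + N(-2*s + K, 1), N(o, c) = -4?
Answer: -1197/65 ≈ -18.415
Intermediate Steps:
k = -25 (k = 5 - 30 = -25)
a(s, K) = -9/2 + K/8 + s/8 (a(s, K) = -4 + ((K + s) - 4)/8 = -4 + (-4 + K + s)/8 = -4 + (-½ + K/8 + s/8) = -9/2 + K/8 + s/8)
7182/(((a(-2, -2) + k)*13)) = 7182/((((-9/2 + (⅛)*(-2) + (⅛)*(-2)) - 25)*13)) = 7182/((((-9/2 - ¼ - ¼) - 25)*13)) = 7182/(((-5 - 25)*13)) = 7182/((-30*13)) = 7182/(-390) = 7182*(-1/390) = -1197/65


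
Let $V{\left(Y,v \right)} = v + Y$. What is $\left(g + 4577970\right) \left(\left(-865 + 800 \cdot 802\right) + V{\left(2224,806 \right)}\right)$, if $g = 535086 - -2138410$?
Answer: $4668240009490$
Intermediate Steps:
$V{\left(Y,v \right)} = Y + v$
$g = 2673496$ ($g = 535086 + 2138410 = 2673496$)
$\left(g + 4577970\right) \left(\left(-865 + 800 \cdot 802\right) + V{\left(2224,806 \right)}\right) = \left(2673496 + 4577970\right) \left(\left(-865 + 800 \cdot 802\right) + \left(2224 + 806\right)\right) = 7251466 \left(\left(-865 + 641600\right) + 3030\right) = 7251466 \left(640735 + 3030\right) = 7251466 \cdot 643765 = 4668240009490$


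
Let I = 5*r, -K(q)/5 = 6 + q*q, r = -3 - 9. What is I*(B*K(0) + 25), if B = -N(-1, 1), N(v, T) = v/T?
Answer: 300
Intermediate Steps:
r = -12
B = 1 (B = -(-1)/1 = -(-1) = -1*(-1) = 1)
K(q) = -30 - 5*q² (K(q) = -5*(6 + q*q) = -5*(6 + q²) = -30 - 5*q²)
I = -60 (I = 5*(-12) = -60)
I*(B*K(0) + 25) = -60*(1*(-30 - 5*0²) + 25) = -60*(1*(-30 - 5*0) + 25) = -60*(1*(-30 + 0) + 25) = -60*(1*(-30) + 25) = -60*(-30 + 25) = -60*(-5) = 300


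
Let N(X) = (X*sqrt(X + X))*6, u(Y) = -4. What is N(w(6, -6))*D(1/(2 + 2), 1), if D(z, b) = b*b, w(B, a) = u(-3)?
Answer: -48*I*sqrt(2) ≈ -67.882*I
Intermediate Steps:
w(B, a) = -4
N(X) = 6*sqrt(2)*X**(3/2) (N(X) = (X*sqrt(2*X))*6 = (X*(sqrt(2)*sqrt(X)))*6 = (sqrt(2)*X**(3/2))*6 = 6*sqrt(2)*X**(3/2))
D(z, b) = b**2
N(w(6, -6))*D(1/(2 + 2), 1) = (6*sqrt(2)*(-4)**(3/2))*1**2 = (6*sqrt(2)*(-8*I))*1 = -48*I*sqrt(2)*1 = -48*I*sqrt(2)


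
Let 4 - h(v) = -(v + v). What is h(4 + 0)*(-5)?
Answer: -60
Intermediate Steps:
h(v) = 4 + 2*v (h(v) = 4 - (-1)*(v + v) = 4 - (-1)*2*v = 4 - (-2)*v = 4 + 2*v)
h(4 + 0)*(-5) = (4 + 2*(4 + 0))*(-5) = (4 + 2*4)*(-5) = (4 + 8)*(-5) = 12*(-5) = -60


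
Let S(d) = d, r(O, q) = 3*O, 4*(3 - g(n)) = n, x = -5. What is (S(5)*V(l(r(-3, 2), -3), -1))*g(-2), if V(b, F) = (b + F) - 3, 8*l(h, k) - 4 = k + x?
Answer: -315/4 ≈ -78.750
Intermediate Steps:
g(n) = 3 - n/4
l(h, k) = -1/8 + k/8 (l(h, k) = 1/2 + (k - 5)/8 = 1/2 + (-5 + k)/8 = 1/2 + (-5/8 + k/8) = -1/8 + k/8)
V(b, F) = -3 + F + b (V(b, F) = (F + b) - 3 = -3 + F + b)
(S(5)*V(l(r(-3, 2), -3), -1))*g(-2) = (5*(-3 - 1 + (-1/8 + (1/8)*(-3))))*(3 - 1/4*(-2)) = (5*(-3 - 1 + (-1/8 - 3/8)))*(3 + 1/2) = (5*(-3 - 1 - 1/2))*(7/2) = (5*(-9/2))*(7/2) = -45/2*7/2 = -315/4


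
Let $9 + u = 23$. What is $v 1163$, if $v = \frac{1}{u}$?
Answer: $\frac{1163}{14} \approx 83.071$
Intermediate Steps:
$u = 14$ ($u = -9 + 23 = 14$)
$v = \frac{1}{14} \approx 0.071429$
$v 1163 = \frac{1}{14} \cdot 1163 = \frac{1163}{14}$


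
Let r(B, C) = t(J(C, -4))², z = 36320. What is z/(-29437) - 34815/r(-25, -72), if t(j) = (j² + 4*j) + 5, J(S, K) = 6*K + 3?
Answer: -5784367235/3857542228 ≈ -1.4995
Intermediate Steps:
J(S, K) = 3 + 6*K
t(j) = 5 + j² + 4*j
r(B, C) = 131044 (r(B, C) = (5 + (3 + 6*(-4))² + 4*(3 + 6*(-4)))² = (5 + (3 - 24)² + 4*(3 - 24))² = (5 + (-21)² + 4*(-21))² = (5 + 441 - 84)² = 362² = 131044)
z/(-29437) - 34815/r(-25, -72) = 36320/(-29437) - 34815/131044 = 36320*(-1/29437) - 34815*1/131044 = -36320/29437 - 34815/131044 = -5784367235/3857542228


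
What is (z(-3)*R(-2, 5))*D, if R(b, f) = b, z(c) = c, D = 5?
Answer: 30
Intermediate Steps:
(z(-3)*R(-2, 5))*D = -3*(-2)*5 = 6*5 = 30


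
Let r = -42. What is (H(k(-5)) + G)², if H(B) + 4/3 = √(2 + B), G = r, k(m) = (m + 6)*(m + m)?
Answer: 16828/9 - 520*I*√2/3 ≈ 1869.8 - 245.13*I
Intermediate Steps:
k(m) = 2*m*(6 + m) (k(m) = (6 + m)*(2*m) = 2*m*(6 + m))
G = -42
H(B) = -4/3 + √(2 + B)
(H(k(-5)) + G)² = ((-4/3 + √(2 + 2*(-5)*(6 - 5))) - 42)² = ((-4/3 + √(2 + 2*(-5)*1)) - 42)² = ((-4/3 + √(2 - 10)) - 42)² = ((-4/3 + √(-8)) - 42)² = ((-4/3 + 2*I*√2) - 42)² = (-130/3 + 2*I*√2)²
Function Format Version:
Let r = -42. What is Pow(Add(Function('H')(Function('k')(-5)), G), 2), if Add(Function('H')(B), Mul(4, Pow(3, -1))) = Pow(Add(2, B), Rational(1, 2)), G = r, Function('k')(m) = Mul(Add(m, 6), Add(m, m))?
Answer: Add(Rational(16828, 9), Mul(Rational(-520, 3), I, Pow(2, Rational(1, 2)))) ≈ Add(1869.8, Mul(-245.13, I))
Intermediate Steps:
Function('k')(m) = Mul(2, m, Add(6, m)) (Function('k')(m) = Mul(Add(6, m), Mul(2, m)) = Mul(2, m, Add(6, m)))
G = -42
Function('H')(B) = Add(Rational(-4, 3), Pow(Add(2, B), Rational(1, 2)))
Pow(Add(Function('H')(Function('k')(-5)), G), 2) = Pow(Add(Add(Rational(-4, 3), Pow(Add(2, Mul(2, -5, Add(6, -5))), Rational(1, 2))), -42), 2) = Pow(Add(Add(Rational(-4, 3), Pow(Add(2, Mul(2, -5, 1)), Rational(1, 2))), -42), 2) = Pow(Add(Add(Rational(-4, 3), Pow(Add(2, -10), Rational(1, 2))), -42), 2) = Pow(Add(Add(Rational(-4, 3), Pow(-8, Rational(1, 2))), -42), 2) = Pow(Add(Add(Rational(-4, 3), Mul(2, I, Pow(2, Rational(1, 2)))), -42), 2) = Pow(Add(Rational(-130, 3), Mul(2, I, Pow(2, Rational(1, 2)))), 2)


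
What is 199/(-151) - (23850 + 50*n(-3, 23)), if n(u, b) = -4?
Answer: -3571349/151 ≈ -23651.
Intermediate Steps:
199/(-151) - (23850 + 50*n(-3, 23)) = 199/(-151) - 50/(1/(-4 + 477)) = 199*(-1/151) - 50/(1/473) = -199/151 - 50/1/473 = -199/151 - 50*473 = -199/151 - 23650 = -3571349/151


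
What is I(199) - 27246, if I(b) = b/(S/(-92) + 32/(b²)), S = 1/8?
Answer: -6237391918/16049 ≈ -3.8865e+5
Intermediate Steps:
S = ⅛ ≈ 0.12500
I(b) = b/(-1/736 + 32/b²) (I(b) = b/((⅛)/(-92) + 32/(b²)) = b/((⅛)*(-1/92) + 32/b²) = b/(-1/736 + 32/b²))
I(199) - 27246 = -736*199³/(-23552 + 199²) - 27246 = -736*7880599/(-23552 + 39601) - 27246 = -736*7880599/16049 - 27246 = -736*7880599*1/16049 - 27246 = -5800120864/16049 - 27246 = -6237391918/16049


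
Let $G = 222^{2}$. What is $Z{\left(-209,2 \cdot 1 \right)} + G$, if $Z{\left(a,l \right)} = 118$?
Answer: $49402$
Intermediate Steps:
$G = 49284$
$Z{\left(-209,2 \cdot 1 \right)} + G = 118 + 49284 = 49402$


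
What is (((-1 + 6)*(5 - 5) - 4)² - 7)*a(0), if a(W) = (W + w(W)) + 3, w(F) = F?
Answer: 27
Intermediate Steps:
a(W) = 3 + 2*W (a(W) = (W + W) + 3 = 2*W + 3 = 3 + 2*W)
(((-1 + 6)*(5 - 5) - 4)² - 7)*a(0) = (((-1 + 6)*(5 - 5) - 4)² - 7)*(3 + 2*0) = ((5*0 - 4)² - 7)*(3 + 0) = ((0 - 4)² - 7)*3 = ((-4)² - 7)*3 = (16 - 7)*3 = 9*3 = 27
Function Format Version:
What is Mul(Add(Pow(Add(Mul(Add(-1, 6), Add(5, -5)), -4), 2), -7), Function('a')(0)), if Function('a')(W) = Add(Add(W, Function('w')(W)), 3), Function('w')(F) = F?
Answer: 27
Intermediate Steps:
Function('a')(W) = Add(3, Mul(2, W)) (Function('a')(W) = Add(Add(W, W), 3) = Add(Mul(2, W), 3) = Add(3, Mul(2, W)))
Mul(Add(Pow(Add(Mul(Add(-1, 6), Add(5, -5)), -4), 2), -7), Function('a')(0)) = Mul(Add(Pow(Add(Mul(Add(-1, 6), Add(5, -5)), -4), 2), -7), Add(3, Mul(2, 0))) = Mul(Add(Pow(Add(Mul(5, 0), -4), 2), -7), Add(3, 0)) = Mul(Add(Pow(Add(0, -4), 2), -7), 3) = Mul(Add(Pow(-4, 2), -7), 3) = Mul(Add(16, -7), 3) = Mul(9, 3) = 27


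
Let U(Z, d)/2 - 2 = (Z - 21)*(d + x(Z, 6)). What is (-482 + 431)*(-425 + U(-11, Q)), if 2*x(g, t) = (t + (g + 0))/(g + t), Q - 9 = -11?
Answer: 16575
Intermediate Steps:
Q = -2 (Q = 9 - 11 = -2)
x(g, t) = ½ (x(g, t) = ((t + (g + 0))/(g + t))/2 = ((t + g)/(g + t))/2 = ((g + t)/(g + t))/2 = (½)*1 = ½)
U(Z, d) = 4 + 2*(½ + d)*(-21 + Z) (U(Z, d) = 4 + 2*((Z - 21)*(d + ½)) = 4 + 2*((-21 + Z)*(½ + d)) = 4 + 2*((½ + d)*(-21 + Z)) = 4 + 2*(½ + d)*(-21 + Z))
(-482 + 431)*(-425 + U(-11, Q)) = (-482 + 431)*(-425 + (-17 - 11 - 42*(-2) + 2*(-11)*(-2))) = -51*(-425 + (-17 - 11 + 84 + 44)) = -51*(-425 + 100) = -51*(-325) = 16575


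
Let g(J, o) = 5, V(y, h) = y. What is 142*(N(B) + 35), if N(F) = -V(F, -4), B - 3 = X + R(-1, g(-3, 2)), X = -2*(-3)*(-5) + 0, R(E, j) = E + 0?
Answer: 8946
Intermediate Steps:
R(E, j) = E
X = -30 (X = 6*(-5) + 0 = -30 + 0 = -30)
B = -28 (B = 3 + (-30 - 1) = 3 - 31 = -28)
N(F) = -F
142*(N(B) + 35) = 142*(-1*(-28) + 35) = 142*(28 + 35) = 142*63 = 8946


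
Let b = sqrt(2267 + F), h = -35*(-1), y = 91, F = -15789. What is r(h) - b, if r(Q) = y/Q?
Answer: 13/5 - I*sqrt(13522) ≈ 2.6 - 116.28*I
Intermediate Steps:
h = 35
r(Q) = 91/Q
b = I*sqrt(13522) (b = sqrt(2267 - 15789) = sqrt(-13522) = I*sqrt(13522) ≈ 116.28*I)
r(h) - b = 91/35 - I*sqrt(13522) = 91*(1/35) - I*sqrt(13522) = 13/5 - I*sqrt(13522)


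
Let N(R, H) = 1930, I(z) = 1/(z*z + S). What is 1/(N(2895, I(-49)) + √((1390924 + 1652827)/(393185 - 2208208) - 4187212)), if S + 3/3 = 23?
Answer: 3502994390/14360668302327 - I*√13793973567722986421/14360668302327 ≈ 0.00024393 - 0.00025862*I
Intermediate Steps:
S = 22 (S = -1 + 23 = 22)
I(z) = 1/(22 + z²) (I(z) = 1/(z*z + 22) = 1/(z² + 22) = 1/(22 + z²))
1/(N(2895, I(-49)) + √((1390924 + 1652827)/(393185 - 2208208) - 4187212)) = 1/(1930 + √((1390924 + 1652827)/(393185 - 2208208) - 4187212)) = 1/(1930 + √(3043751/(-1815023) - 4187212)) = 1/(1930 + √(3043751*(-1/1815023) - 4187212)) = 1/(1930 + √(-3043751/1815023 - 4187212)) = 1/(1930 + √(-7599889129627/1815023)) = 1/(1930 + I*√13793973567722986421/1815023)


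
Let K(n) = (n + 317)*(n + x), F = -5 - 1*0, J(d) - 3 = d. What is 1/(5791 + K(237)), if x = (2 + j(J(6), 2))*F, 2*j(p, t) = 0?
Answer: 1/131549 ≈ 7.6017e-6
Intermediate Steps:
J(d) = 3 + d
j(p, t) = 0 (j(p, t) = (1/2)*0 = 0)
F = -5 (F = -5 + 0 = -5)
x = -10 (x = (2 + 0)*(-5) = 2*(-5) = -10)
K(n) = (-10 + n)*(317 + n) (K(n) = (n + 317)*(n - 10) = (317 + n)*(-10 + n) = (-10 + n)*(317 + n))
1/(5791 + K(237)) = 1/(5791 + (-3170 + 237**2 + 307*237)) = 1/(5791 + (-3170 + 56169 + 72759)) = 1/(5791 + 125758) = 1/131549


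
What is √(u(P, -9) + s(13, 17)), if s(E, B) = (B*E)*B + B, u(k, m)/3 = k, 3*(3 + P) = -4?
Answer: √3761 ≈ 61.327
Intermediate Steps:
P = -13/3 (P = -3 + (⅓)*(-4) = -3 - 4/3 = -13/3 ≈ -4.3333)
u(k, m) = 3*k
s(E, B) = B + E*B² (s(E, B) = E*B² + B = B + E*B²)
√(u(P, -9) + s(13, 17)) = √(3*(-13/3) + 17*(1 + 17*13)) = √(-13 + 17*(1 + 221)) = √(-13 + 17*222) = √(-13 + 3774) = √3761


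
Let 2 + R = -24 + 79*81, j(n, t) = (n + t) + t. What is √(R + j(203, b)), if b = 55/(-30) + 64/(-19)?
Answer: √21331623/57 ≈ 81.028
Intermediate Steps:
b = -593/114 (b = 55*(-1/30) + 64*(-1/19) = -11/6 - 64/19 = -593/114 ≈ -5.2018)
j(n, t) = n + 2*t
R = 6373 (R = -2 + (-24 + 79*81) = -2 + (-24 + 6399) = -2 + 6375 = 6373)
√(R + j(203, b)) = √(6373 + (203 + 2*(-593/114))) = √(6373 + (203 - 593/57)) = √(6373 + 10978/57) = √(374239/57) = √21331623/57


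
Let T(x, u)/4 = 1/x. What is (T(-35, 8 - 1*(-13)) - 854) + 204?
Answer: -22754/35 ≈ -650.11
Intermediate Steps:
T(x, u) = 4/x
(T(-35, 8 - 1*(-13)) - 854) + 204 = (4/(-35) - 854) + 204 = (4*(-1/35) - 854) + 204 = (-4/35 - 854) + 204 = -29894/35 + 204 = -22754/35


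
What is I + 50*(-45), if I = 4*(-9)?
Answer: -2286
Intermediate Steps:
I = -36
I + 50*(-45) = -36 + 50*(-45) = -36 - 2250 = -2286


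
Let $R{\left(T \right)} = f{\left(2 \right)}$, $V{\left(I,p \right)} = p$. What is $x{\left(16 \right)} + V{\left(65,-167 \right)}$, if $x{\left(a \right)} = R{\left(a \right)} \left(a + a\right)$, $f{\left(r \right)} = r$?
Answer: $-103$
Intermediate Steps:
$R{\left(T \right)} = 2$
$x{\left(a \right)} = 4 a$ ($x{\left(a \right)} = 2 \left(a + a\right) = 2 \cdot 2 a = 4 a$)
$x{\left(16 \right)} + V{\left(65,-167 \right)} = 4 \cdot 16 - 167 = 64 - 167 = -103$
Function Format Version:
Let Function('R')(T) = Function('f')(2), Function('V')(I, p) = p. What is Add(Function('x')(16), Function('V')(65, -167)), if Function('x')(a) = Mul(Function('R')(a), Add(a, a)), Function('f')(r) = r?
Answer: -103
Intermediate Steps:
Function('R')(T) = 2
Function('x')(a) = Mul(4, a) (Function('x')(a) = Mul(2, Add(a, a)) = Mul(2, Mul(2, a)) = Mul(4, a))
Add(Function('x')(16), Function('V')(65, -167)) = Add(Mul(4, 16), -167) = Add(64, -167) = -103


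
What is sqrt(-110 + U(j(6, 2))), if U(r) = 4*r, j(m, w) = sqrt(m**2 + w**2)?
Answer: sqrt(-110 + 8*sqrt(10)) ≈ 9.2034*I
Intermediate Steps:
sqrt(-110 + U(j(6, 2))) = sqrt(-110 + 4*sqrt(6**2 + 2**2)) = sqrt(-110 + 4*sqrt(36 + 4)) = sqrt(-110 + 4*sqrt(40)) = sqrt(-110 + 4*(2*sqrt(10))) = sqrt(-110 + 8*sqrt(10))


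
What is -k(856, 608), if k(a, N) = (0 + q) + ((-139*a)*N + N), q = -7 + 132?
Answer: 72341539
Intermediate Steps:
q = 125
k(a, N) = 125 + N - 139*N*a (k(a, N) = (0 + 125) + ((-139*a)*N + N) = 125 + (-139*N*a + N) = 125 + (N - 139*N*a) = 125 + N - 139*N*a)
-k(856, 608) = -(125 + 608 - 139*608*856) = -(125 + 608 - 72342272) = -1*(-72341539) = 72341539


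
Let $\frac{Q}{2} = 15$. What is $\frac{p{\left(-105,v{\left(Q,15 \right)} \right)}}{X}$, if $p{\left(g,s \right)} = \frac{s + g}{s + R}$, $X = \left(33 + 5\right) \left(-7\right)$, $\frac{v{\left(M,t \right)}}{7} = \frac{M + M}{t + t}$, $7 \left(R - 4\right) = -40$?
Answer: $\frac{91}{3268} \approx 0.027846$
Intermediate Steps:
$Q = 30$ ($Q = 2 \cdot 15 = 30$)
$R = - \frac{12}{7}$ ($R = 4 + \frac{1}{7} \left(-40\right) = 4 - \frac{40}{7} = - \frac{12}{7} \approx -1.7143$)
$v{\left(M,t \right)} = \frac{7 M}{t}$ ($v{\left(M,t \right)} = 7 \frac{M + M}{t + t} = 7 \frac{2 M}{2 t} = 7 \cdot 2 M \frac{1}{2 t} = 7 \frac{M}{t} = \frac{7 M}{t}$)
$X = -266$ ($X = 38 \left(-7\right) = -266$)
$p{\left(g,s \right)} = \frac{g + s}{- \frac{12}{7} + s}$ ($p{\left(g,s \right)} = \frac{s + g}{s - \frac{12}{7}} = \frac{g + s}{- \frac{12}{7} + s}$)
$\frac{p{\left(-105,v{\left(Q,15 \right)} \right)}}{X} = \frac{7 \frac{1}{-12 + 7 \cdot 7 \cdot 30 \cdot \frac{1}{15}} \left(-105 + 7 \cdot 30 \cdot \frac{1}{15}\right)}{-266} = \frac{7 \left(-105 + 7 \cdot 30 \cdot \frac{1}{15}\right)}{-12 + 7 \cdot 7 \cdot 30 \cdot \frac{1}{15}} \left(- \frac{1}{266}\right) = \frac{7 \left(-105 + 14\right)}{-12 + 7 \cdot 14} \left(- \frac{1}{266}\right) = 7 \frac{1}{-12 + 98} \left(-91\right) \left(- \frac{1}{266}\right) = 7 \cdot \frac{1}{86} \left(-91\right) \left(- \frac{1}{266}\right) = \left(- \frac{637}{86}\right) \left(- \frac{1}{266}\right) = \frac{91}{3268}$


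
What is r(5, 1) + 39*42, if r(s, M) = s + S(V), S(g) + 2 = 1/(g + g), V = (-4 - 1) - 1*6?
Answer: 36101/22 ≈ 1641.0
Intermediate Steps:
V = -11 (V = -5 - 6 = -11)
S(g) = -2 + 1/(2*g) (S(g) = -2 + 1/(g + g) = -2 + 1/(2*g))
r(s, M) = -45/22 + s (r(s, M) = s + (-2 + (½)/(-11)) = s + (-2 + (½)*(-1/11)) = s + (-2 - 1/22) = s - 45/22 = -45/22 + s)
r(5, 1) + 39*42 = (-45/22 + 5) + 39*42 = 65/22 + 1638 = 36101/22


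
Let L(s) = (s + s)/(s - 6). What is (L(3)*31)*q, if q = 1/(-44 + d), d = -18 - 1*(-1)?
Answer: 62/61 ≈ 1.0164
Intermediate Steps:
d = -17 (d = -18 + 1 = -17)
q = -1/61 (q = 1/(-44 - 17) = 1/(-61) = -1/61 ≈ -0.016393)
L(s) = 2*s/(-6 + s) (L(s) = (2*s)/(-6 + s) = 2*s/(-6 + s))
(L(3)*31)*q = ((2*3/(-6 + 3))*31)*(-1/61) = ((2*3/(-3))*31)*(-1/61) = ((2*3*(-1/3))*31)*(-1/61) = -2*31*(-1/61) = -62*(-1/61) = 62/61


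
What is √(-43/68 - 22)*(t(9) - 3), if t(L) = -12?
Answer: -135*I*√323/34 ≈ -71.36*I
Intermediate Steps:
√(-43/68 - 22)*(t(9) - 3) = √(-43/68 - 22)*(-12 - 3) = √(-43*1/68 - 22)*(-15) = √(-43/68 - 22)*(-15) = √(-1539/68)*(-15) = (9*I*√323/34)*(-15) = -135*I*√323/34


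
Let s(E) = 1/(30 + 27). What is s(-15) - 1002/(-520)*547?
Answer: 15620939/14820 ≈ 1054.0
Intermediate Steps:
s(E) = 1/57
s(-15) - 1002/(-520)*547 = 1/57 - 1002/(-520)*547 = 1/57 - 1002*(-1/520)*547 = 1/57 + (501/260)*547 = 1/57 + 274047/260 = 15620939/14820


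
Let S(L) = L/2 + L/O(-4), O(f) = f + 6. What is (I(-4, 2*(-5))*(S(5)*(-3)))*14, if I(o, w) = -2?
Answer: 420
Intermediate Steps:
O(f) = 6 + f
S(L) = L (S(L) = L/2 + L/(6 - 4) = L*(½) + L/2 = L/2 + L*(½) = L/2 + L/2 = L)
(I(-4, 2*(-5))*(S(5)*(-3)))*14 = -10*(-3)*14 = -2*(-15)*14 = 30*14 = 420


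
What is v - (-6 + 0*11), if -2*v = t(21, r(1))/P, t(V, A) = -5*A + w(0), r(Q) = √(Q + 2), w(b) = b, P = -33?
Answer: 6 - 5*√3/66 ≈ 5.8688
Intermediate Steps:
r(Q) = √(2 + Q)
t(V, A) = -5*A (t(V, A) = -5*A + 0 = -5*A)
v = -5*√3/66 (v = -(-5*√(2 + 1))/(2*(-33)) = -(-5*√3)*(-1)/(2*33) = -5*√3/66 ≈ -0.13122)
v - (-6 + 0*11) = -5*√3/66 - (-6 + 0*11) = -5*√3/66 - (-6 + 0) = -5*√3/66 - 1*(-6) = -5*√3/66 + 6 = 6 - 5*√3/66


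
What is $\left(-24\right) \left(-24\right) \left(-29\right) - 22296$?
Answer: $-39000$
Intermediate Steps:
$\left(-24\right) \left(-24\right) \left(-29\right) - 22296 = 576 \left(-29\right) - 22296 = -16704 - 22296 = -39000$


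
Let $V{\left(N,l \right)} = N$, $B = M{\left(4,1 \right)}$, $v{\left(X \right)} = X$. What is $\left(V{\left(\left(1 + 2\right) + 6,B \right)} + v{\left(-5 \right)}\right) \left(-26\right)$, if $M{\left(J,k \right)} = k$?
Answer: $-104$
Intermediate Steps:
$B = 1$
$\left(V{\left(\left(1 + 2\right) + 6,B \right)} + v{\left(-5 \right)}\right) \left(-26\right) = \left(\left(\left(1 + 2\right) + 6\right) - 5\right) \left(-26\right) = \left(\left(3 + 6\right) - 5\right) \left(-26\right) = \left(9 - 5\right) \left(-26\right) = 4 \left(-26\right) = -104$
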